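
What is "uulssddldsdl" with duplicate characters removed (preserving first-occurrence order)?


Input: 'uulssddldsdl'
Operation: keep first occurrence of each character
Scan: s[0]='u' new -> keep; s[1]='u' seen -> skip; s[2]='l' new -> keep; s[3]='s' new -> keep; s[4]='s' seen -> skip; s[5]='d' new -> keep; s[6]='d' seen -> skip; s[7]='l' seen -> skip; s[8]='d' seen -> skip; s[9]='s' seen -> skip; s[10]='d' seen -> skip; s[11]='l' seen -> skip
Result: ulsd


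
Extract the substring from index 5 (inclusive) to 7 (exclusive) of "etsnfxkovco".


Input string: 'etsnfxkovco'
Operation: slice [5:7]
Extract characters: s[5]='x', s[6]='k'
Result: xk


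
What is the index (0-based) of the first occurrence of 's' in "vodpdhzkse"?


Input string: 'vodpdhzkse'
Target: 's'
Scanning left to right: s[0]='v', s[1]='o', s[2]='d', s[3]='p', s[4]='d', s[5]='h', s[6]='z', s[7]='k', s[8]='s'
First match at index: 8


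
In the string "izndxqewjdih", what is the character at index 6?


Input string: 'izndxqewjdih'
Operation: get character at index 6
Index mapping: s[0]='i', s[1]='z', s[2]='n', s[3]='d', s[4]='x', s[5]='q', s[6]='e'
Result: 'e'


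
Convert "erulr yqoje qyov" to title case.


Input string: 'erulr yqoje qyov'
Operation: capitalize first letter of each word
Word transformations: 'erulr'->'Erulr', 'yqoje'->'Yqoje', 'qyov'->'Qyov'
Result: Erulr Yqoje Qyov


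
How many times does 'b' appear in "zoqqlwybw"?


Input string: 'zoqqlwybw'
Target character: 'b'
Scan each position: s[7]='b'
Matches found at indices: 7
Total: 1


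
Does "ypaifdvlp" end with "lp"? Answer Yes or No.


Input string: 'ypaifdvlp'
Suffix to check: 'lp'
Last 2 characters of input: 'lp'
Match: True
Result: Yes


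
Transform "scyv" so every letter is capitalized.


Input string: 'scyv'
Operation: convert each letter to uppercase
Mapping: 's'->'S', 'c'->'C', 'y'->'Y', 'v'->'V'
Result: SCYV


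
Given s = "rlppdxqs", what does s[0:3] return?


Input string: 'rlppdxqs'
Operation: slice [0:3]
Extract characters: s[0]='r', s[1]='l', s[2]='p'
Result: rlp


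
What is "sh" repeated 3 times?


Input string: 'sh'
Operation: repeat 3 times
Concatenation: 'sh' + 'sh' + 'sh'
Result: shshsh


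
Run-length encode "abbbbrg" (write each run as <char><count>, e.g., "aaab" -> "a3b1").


Input: 'abbbbrg'
Operation: identify consecutive runs
Runs: 'a' -> a1, 'bbbb' -> b4, 'r' -> r1, 'g' -> g1
Encoded: a1b4r1g1


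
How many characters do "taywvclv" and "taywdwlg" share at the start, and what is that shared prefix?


String 1: 'taywvclv'
String 2: 'taywdwlg'
Compare position by position:
pos 0: 't' vs 't' match
pos 1: 'a' vs 'a' match
pos 2: 'y' vs 'y' match
pos 3: 'w' vs 'w' match
pos 4: 'v' vs 'd' differ -> stop
Longest common prefix: "tayw" (length 4)


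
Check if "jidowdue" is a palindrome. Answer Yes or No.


Input string: 'jidowdue'
Reversed: 'eudwodij'
Compare pairs: s[0]='j' vs s[7]='e' (mismatch), s[1]='i' vs s[6]='u' (mismatch), s[2]='d' vs s[5]='d' (match), s[3]='o' vs s[4]='w' (mismatch)
Palindrome: No


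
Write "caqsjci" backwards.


Input string: 'caqsjci'
Operation: reverse character order
Original order: 'c' -> 'a' -> 'q' -> 's' -> 'j' -> 'c' -> 'i'
Reversed order: 'i' -> 'c' -> 'j' -> 's' -> 'q' -> 'a' -> 'c'
Result: icjsqac


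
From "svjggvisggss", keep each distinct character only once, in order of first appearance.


Input: 'svjggvisggss'
Operation: keep first occurrence of each character
Scan: s[0]='s' new -> keep; s[1]='v' new -> keep; s[2]='j' new -> keep; s[3]='g' new -> keep; s[4]='g' seen -> skip; s[5]='v' seen -> skip; s[6]='i' new -> keep; s[7]='s' seen -> skip; s[8]='g' seen -> skip; s[9]='g' seen -> skip; s[10]='s' seen -> skip; s[11]='s' seen -> skip
Result: svjgi


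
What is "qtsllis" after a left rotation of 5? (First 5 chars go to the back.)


Input: 'qtsllis', shift = 5
Operation: split at index 5 and swap parts
Front part s[0:5] = 'qtsll'
Back part s[5:] = 'is'
Rotated = back + front = 'is' + 'qtsll'
Result: isqtsll


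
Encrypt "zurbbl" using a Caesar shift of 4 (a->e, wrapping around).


Input: 'zurbbl', shift = 4
Operation: for each letter, (position + 4) mod 26
Mapping: 'z'(25+4=29, 29 mod 26=3)->'d', 'u'(20+4=24)->'y', 'r'(17+4=21)->'v', 'b'(1+4=5)->'f', 'b'(1+4=5)->'f', 'l'(11+4=15)->'p'
Result: dyvffp


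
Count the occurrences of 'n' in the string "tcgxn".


Input string: 'tcgxn'
Target character: 'n'
Scan each position: s[4]='n'
Matches found at indices: 4
Total: 1


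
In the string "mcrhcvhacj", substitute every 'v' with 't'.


Input string: 'mcrhcvhacj'
Operation: replace 'v' with 't'
Positions of 'v': 5
After replacement: mcrhcthacj


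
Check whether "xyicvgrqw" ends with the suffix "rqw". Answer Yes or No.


Input string: 'xyicvgrqw'
Suffix to check: 'rqw'
Last 3 characters of input: 'rqw'
Match: True
Result: Yes


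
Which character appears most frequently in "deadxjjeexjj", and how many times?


Input: 'deadxjjeexjj'
Operation: tally each character
Counts: 'a':1, 'd':2, 'e':3, 'j':4, 'x':2
Maximum: 'j' appears 4 times


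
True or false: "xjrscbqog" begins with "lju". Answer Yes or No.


Input string: 'xjrscbqog'
Prefix to check: 'lju'
First 3 characters of input: 'xjr'
Match: False
Result: No


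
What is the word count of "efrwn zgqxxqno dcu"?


Input string: 'efrwn zgqxxqno dcu'
Operation: split by spaces
Words found: 'efrwn', 'zgqxxqno', 'dcu'
Word count: 3


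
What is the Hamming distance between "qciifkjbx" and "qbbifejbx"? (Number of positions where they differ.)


String 1: 'qciifkjbx'
String 2: 'qbbifejbx'
Compare each position: pos 0: 'q'=='q', pos 1: 'c'!='b', pos 2: 'i'!='b', pos 3: 'i'=='i', pos 4: 'f'=='f', pos 5: 'k'!='e', pos 6: 'j'=='j', pos 7: 'b'=='b', pos 8: 'x'=='x'
Differing positions: 3
Hamming distance: 3


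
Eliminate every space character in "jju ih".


Input string: 'jju ih'
Operation: remove all spaces
Words: 'jju', 'ih'
Join without spaces: jjuih


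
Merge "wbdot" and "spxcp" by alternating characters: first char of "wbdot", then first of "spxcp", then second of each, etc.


String 1: 'wbdot'
String 2: 'spxcp'
Operation: alternate characters
Pairs: 'w'+'s', 'b'+'p', 'd'+'x', 'o'+'c', 't'+'p'
Result: wsbpdxoctp


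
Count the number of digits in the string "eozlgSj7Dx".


Input string: 'eozlgSj7Dx'
Operation: count digit characters (0-9)
Scan: 'e', 'o', 'z', 'l', 'g', 'S', 'j', '7'(digit), 'D', 'x'
Digits found: 1
Result: 1


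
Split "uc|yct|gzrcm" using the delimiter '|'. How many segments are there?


Input string: 'uc|yct|gzrcm'
Delimiter: '|'
Split result: 'uc', 'yct', 'gzrcm'
Number of parts: 3


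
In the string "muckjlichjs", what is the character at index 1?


Input string: 'muckjlichjs'
Operation: get character at index 1
Index mapping: s[0]='m', s[1]='u'
Result: 'u'


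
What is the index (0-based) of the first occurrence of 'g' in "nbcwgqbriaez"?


Input string: 'nbcwgqbriaez'
Target: 'g'
Scanning left to right: s[0]='n', s[1]='b', s[2]='c', s[3]='w', s[4]='g'
First match at index: 4


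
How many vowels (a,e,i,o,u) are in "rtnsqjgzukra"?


Input string: 'rtnsqjgzukra'
Operation: count vowels (a, e, i, o, u)
Scan: s[0]='r', s[1]='t', s[2]='n', s[3]='s', s[4]='q', s[5]='j', s[6]='g', s[7]='z', s[8]='u' (vowel), s[9]='k', s[10]='r', s[11]='a' (vowel)
Vowels found: 2
Result: 2


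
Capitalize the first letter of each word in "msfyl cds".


Input string: 'msfyl cds'
Operation: capitalize first letter of each word
Word transformations: 'msfyl'->'Msfyl', 'cds'->'Cds'
Result: Msfyl Cds


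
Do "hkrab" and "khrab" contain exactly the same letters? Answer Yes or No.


String 1: 'hkrab' -> sorted: 'abhkr'
String 2: 'khrab' -> sorted: 'abhkr'
Compare sorted forms: 'abhkr' == 'abhkr'
Anagram: Yes


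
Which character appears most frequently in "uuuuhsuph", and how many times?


Input: 'uuuuhsuph'
Operation: tally each character
Counts: 'h':2, 'p':1, 's':1, 'u':5
Maximum: 'u' appears 5 times


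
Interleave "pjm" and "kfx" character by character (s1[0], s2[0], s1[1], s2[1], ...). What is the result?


String 1: 'pjm'
String 2: 'kfx'
Operation: alternate characters
Pairs: 'p'+'k', 'j'+'f', 'm'+'x'
Result: pkjfmx


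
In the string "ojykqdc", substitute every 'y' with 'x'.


Input string: 'ojykqdc'
Operation: replace 'y' with 'x'
Positions of 'y': 2
After replacement: ojxkqdc


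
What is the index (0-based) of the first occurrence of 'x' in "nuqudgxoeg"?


Input string: 'nuqudgxoeg'
Target: 'x'
Scanning left to right: s[0]='n', s[1]='u', s[2]='q', s[3]='u', s[4]='d', s[5]='g', s[6]='x'
First match at index: 6


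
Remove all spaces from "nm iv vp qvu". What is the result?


Input string: 'nm iv vp qvu'
Operation: remove all spaces
Words: 'nm', 'iv', 'vp', 'qvu'
Join without spaces: nmivvpqvu


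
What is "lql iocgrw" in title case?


Input string: 'lql iocgrw'
Operation: capitalize first letter of each word
Word transformations: 'lql'->'Lql', 'iocgrw'->'Iocgrw'
Result: Lql Iocgrw


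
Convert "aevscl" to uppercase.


Input string: 'aevscl'
Operation: convert each letter to uppercase
Mapping: 'a'->'A', 'e'->'E', 'v'->'V', 's'->'S', 'c'->'C', 'l'->'L'
Result: AEVSCL


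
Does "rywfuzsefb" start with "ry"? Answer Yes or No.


Input string: 'rywfuzsefb'
Prefix to check: 'ry'
First 2 characters of input: 'ry'
Match: True
Result: Yes


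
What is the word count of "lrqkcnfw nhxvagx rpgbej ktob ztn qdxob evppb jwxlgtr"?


Input string: 'lrqkcnfw nhxvagx rpgbej ktob ztn qdxob evppb jwxlgtr'
Operation: split by spaces
Words found: 'lrqkcnfw', 'nhxvagx', 'rpgbej', 'ktob', 'ztn', 'qdxob', 'evppb', 'jwxlgtr'
Word count: 8


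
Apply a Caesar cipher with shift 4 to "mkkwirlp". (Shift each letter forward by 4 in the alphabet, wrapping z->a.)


Input: 'mkkwirlp', shift = 4
Operation: for each letter, (position + 4) mod 26
Mapping: 'm'(12+4=16)->'q', 'k'(10+4=14)->'o', 'k'(10+4=14)->'o', 'w'(22+4=26, 26 mod 26=0)->'a', 'i'(8+4=12)->'m', 'r'(17+4=21)->'v', 'l'(11+4=15)->'p', 'p'(15+4=19)->'t'
Result: qooamvpt


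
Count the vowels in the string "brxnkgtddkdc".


Input string: 'brxnkgtddkdc'
Operation: count vowels (a, e, i, o, u)
Scan: s[0]='b', s[1]='r', s[2]='x', s[3]='n', s[4]='k', s[5]='g', s[6]='t', s[7]='d', s[8]='d', s[9]='k', s[10]='d', s[11]='c'
Vowels found: 0
Result: 0


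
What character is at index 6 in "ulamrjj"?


Input string: 'ulamrjj'
Operation: get character at index 6
Index mapping: s[0]='u', s[1]='l', s[2]='a', s[3]='m', s[4]='r', s[5]='j', s[6]='j'
Result: 'j'


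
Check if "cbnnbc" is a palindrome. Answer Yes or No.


Input string: 'cbnnbc'
Reversed: 'cbnnbc'
Compare pairs: s[0]='c' vs s[5]='c' (match), s[1]='b' vs s[4]='b' (match), s[2]='n' vs s[3]='n' (match)
Palindrome: Yes


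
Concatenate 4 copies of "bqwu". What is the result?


Input string: 'bqwu'
Operation: repeat 4 times
Concatenation: 'bqwu' + 'bqwu' + 'bqwu' + 'bqwu'
Result: bqwubqwubqwubqwu


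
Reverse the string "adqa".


Input string: 'adqa'
Operation: reverse character order
Original order: 'a' -> 'd' -> 'q' -> 'a'
Reversed order: 'a' -> 'q' -> 'd' -> 'a'
Result: aqda


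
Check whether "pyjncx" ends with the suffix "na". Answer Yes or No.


Input string: 'pyjncx'
Suffix to check: 'na'
Last 2 characters of input: 'cx'
Match: False
Result: No


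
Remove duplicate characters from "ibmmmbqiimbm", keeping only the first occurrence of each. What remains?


Input: 'ibmmmbqiimbm'
Operation: keep first occurrence of each character
Scan: s[0]='i' new -> keep; s[1]='b' new -> keep; s[2]='m' new -> keep; s[3]='m' seen -> skip; s[4]='m' seen -> skip; s[5]='b' seen -> skip; s[6]='q' new -> keep; s[7]='i' seen -> skip; s[8]='i' seen -> skip; s[9]='m' seen -> skip; s[10]='b' seen -> skip; s[11]='m' seen -> skip
Result: ibmq


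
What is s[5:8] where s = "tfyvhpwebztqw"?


Input string: 'tfyvhpwebztqw'
Operation: slice [5:8]
Extract characters: s[5]='p', s[6]='w', s[7]='e'
Result: pwe


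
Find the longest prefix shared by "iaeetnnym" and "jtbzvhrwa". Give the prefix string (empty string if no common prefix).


String 1: 'iaeetnnym'
String 2: 'jtbzvhrwa'
Compare position by position:
pos 0: 'i' vs 'j' differ -> stop
Longest common prefix: "" (length 0)


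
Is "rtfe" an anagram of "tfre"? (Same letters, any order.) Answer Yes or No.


String 1: 'tfre' -> sorted: 'efrt'
String 2: 'rtfe' -> sorted: 'efrt'
Compare sorted forms: 'efrt' == 'efrt'
Anagram: Yes


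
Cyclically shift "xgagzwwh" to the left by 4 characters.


Input: 'xgagzwwh', shift = 4
Operation: split at index 4 and swap parts
Front part s[0:4] = 'xgag'
Back part s[4:] = 'zwwh'
Rotated = back + front = 'zwwh' + 'xgag'
Result: zwwhxgag


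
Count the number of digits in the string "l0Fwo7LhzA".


Input string: 'l0Fwo7LhzA'
Operation: count digit characters (0-9)
Scan: 'l', '0'(digit), 'F', 'w', 'o', '7'(digit), 'L', 'h', 'z', 'A'
Digits found: 2
Result: 2


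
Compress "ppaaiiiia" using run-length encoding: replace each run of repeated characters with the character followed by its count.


Input: 'ppaaiiiia'
Operation: identify consecutive runs
Runs: 'pp' -> p2, 'aa' -> a2, 'iiii' -> i4, 'a' -> a1
Encoded: p2a2i4a1


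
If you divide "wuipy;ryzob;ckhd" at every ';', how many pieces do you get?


Input string: 'wuipy;ryzob;ckhd'
Delimiter: ';'
Split result: 'wuipy', 'ryzob', 'ckhd'
Number of parts: 3


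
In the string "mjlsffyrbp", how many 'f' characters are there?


Input string: 'mjlsffyrbp'
Target character: 'f'
Scan each position: s[4]='f', s[5]='f'
Matches found at indices: 4, 5
Total: 2


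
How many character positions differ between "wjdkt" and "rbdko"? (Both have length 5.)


String 1: 'wjdkt'
String 2: 'rbdko'
Compare each position: pos 0: 'w'!='r', pos 1: 'j'!='b', pos 2: 'd'=='d', pos 3: 'k'=='k', pos 4: 't'!='o'
Differing positions: 3
Hamming distance: 3


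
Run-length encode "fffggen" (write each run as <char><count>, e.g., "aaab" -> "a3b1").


Input: 'fffggen'
Operation: identify consecutive runs
Runs: 'fff' -> f3, 'gg' -> g2, 'e' -> e1, 'n' -> n1
Encoded: f3g2e1n1


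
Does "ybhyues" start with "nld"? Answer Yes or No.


Input string: 'ybhyues'
Prefix to check: 'nld'
First 3 characters of input: 'ybh'
Match: False
Result: No


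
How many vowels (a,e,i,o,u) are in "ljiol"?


Input string: 'ljiol'
Operation: count vowels (a, e, i, o, u)
Scan: s[0]='l', s[1]='j', s[2]='i' (vowel), s[3]='o' (vowel), s[4]='l'
Vowels found: 2
Result: 2


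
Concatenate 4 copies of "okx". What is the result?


Input string: 'okx'
Operation: repeat 4 times
Concatenation: 'okx' + 'okx' + 'okx' + 'okx'
Result: okxokxokxokx


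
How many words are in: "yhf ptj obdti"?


Input string: 'yhf ptj obdti'
Operation: split by spaces
Words found: 'yhf', 'ptj', 'obdti'
Word count: 3


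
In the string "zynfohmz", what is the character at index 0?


Input string: 'zynfohmz'
Operation: get character at index 0
Index mapping: s[0]='z'
Result: 'z'


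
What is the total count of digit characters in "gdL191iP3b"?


Input string: 'gdL191iP3b'
Operation: count digit characters (0-9)
Scan: 'g', 'd', 'L', '1'(digit), '9'(digit), '1'(digit), 'i', 'P', '3'(digit), 'b'
Digits found: 4
Result: 4


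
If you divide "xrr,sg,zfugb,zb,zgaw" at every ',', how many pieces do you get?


Input string: 'xrr,sg,zfugb,zb,zgaw'
Delimiter: ','
Split result: 'xrr', 'sg', 'zfugb', 'zb', 'zgaw'
Number of parts: 5


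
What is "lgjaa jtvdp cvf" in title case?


Input string: 'lgjaa jtvdp cvf'
Operation: capitalize first letter of each word
Word transformations: 'lgjaa'->'Lgjaa', 'jtvdp'->'Jtvdp', 'cvf'->'Cvf'
Result: Lgjaa Jtvdp Cvf


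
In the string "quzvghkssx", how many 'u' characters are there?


Input string: 'quzvghkssx'
Target character: 'u'
Scan each position: s[1]='u'
Matches found at indices: 1
Total: 1


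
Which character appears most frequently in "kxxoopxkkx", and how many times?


Input: 'kxxoopxkkx'
Operation: tally each character
Counts: 'k':3, 'o':2, 'p':1, 'x':4
Maximum: 'x' appears 4 times


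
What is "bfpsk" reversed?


Input string: 'bfpsk'
Operation: reverse character order
Original order: 'b' -> 'f' -> 'p' -> 's' -> 'k'
Reversed order: 'k' -> 's' -> 'p' -> 'f' -> 'b'
Result: kspfb


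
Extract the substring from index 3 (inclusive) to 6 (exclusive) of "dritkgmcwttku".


Input string: 'dritkgmcwttku'
Operation: slice [3:6]
Extract characters: s[3]='t', s[4]='k', s[5]='g'
Result: tkg


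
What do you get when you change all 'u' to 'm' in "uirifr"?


Input string: 'uirifr'
Operation: replace 'u' with 'm'
Positions of 'u': 0
After replacement: mirifr


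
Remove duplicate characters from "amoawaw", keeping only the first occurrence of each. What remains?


Input: 'amoawaw'
Operation: keep first occurrence of each character
Scan: s[0]='a' new -> keep; s[1]='m' new -> keep; s[2]='o' new -> keep; s[3]='a' seen -> skip; s[4]='w' new -> keep; s[5]='a' seen -> skip; s[6]='w' seen -> skip
Result: amow


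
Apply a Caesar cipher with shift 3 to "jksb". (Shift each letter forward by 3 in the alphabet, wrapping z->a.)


Input: 'jksb', shift = 3
Operation: for each letter, (position + 3) mod 26
Mapping: 'j'(9+3=12)->'m', 'k'(10+3=13)->'n', 's'(18+3=21)->'v', 'b'(1+3=4)->'e'
Result: mnve


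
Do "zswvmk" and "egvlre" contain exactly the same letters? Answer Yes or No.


String 1: 'zswvmk' -> sorted: 'kmsvwz'
String 2: 'egvlre' -> sorted: 'eeglrv'
Compare sorted forms: 'kmsvwz' != 'eeglrv'
Anagram: No


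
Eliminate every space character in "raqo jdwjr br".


Input string: 'raqo jdwjr br'
Operation: remove all spaces
Words: 'raqo', 'jdwjr', 'br'
Join without spaces: raqojdwjrbr


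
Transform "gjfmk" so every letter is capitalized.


Input string: 'gjfmk'
Operation: convert each letter to uppercase
Mapping: 'g'->'G', 'j'->'J', 'f'->'F', 'm'->'M', 'k'->'K'
Result: GJFMK


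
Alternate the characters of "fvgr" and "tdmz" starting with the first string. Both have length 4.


String 1: 'fvgr'
String 2: 'tdmz'
Operation: alternate characters
Pairs: 'f'+'t', 'v'+'d', 'g'+'m', 'r'+'z'
Result: ftvdgmrz


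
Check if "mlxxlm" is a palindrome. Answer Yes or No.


Input string: 'mlxxlm'
Reversed: 'mlxxlm'
Compare pairs: s[0]='m' vs s[5]='m' (match), s[1]='l' vs s[4]='l' (match), s[2]='x' vs s[3]='x' (match)
Palindrome: Yes


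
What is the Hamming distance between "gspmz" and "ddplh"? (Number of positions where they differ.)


String 1: 'gspmz'
String 2: 'ddplh'
Compare each position: pos 0: 'g'!='d', pos 1: 's'!='d', pos 2: 'p'=='p', pos 3: 'm'!='l', pos 4: 'z'!='h'
Differing positions: 4
Hamming distance: 4


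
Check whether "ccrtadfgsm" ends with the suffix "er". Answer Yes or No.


Input string: 'ccrtadfgsm'
Suffix to check: 'er'
Last 2 characters of input: 'sm'
Match: False
Result: No


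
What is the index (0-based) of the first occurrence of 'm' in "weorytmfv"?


Input string: 'weorytmfv'
Target: 'm'
Scanning left to right: s[0]='w', s[1]='e', s[2]='o', s[3]='r', s[4]='y', s[5]='t', s[6]='m'
First match at index: 6


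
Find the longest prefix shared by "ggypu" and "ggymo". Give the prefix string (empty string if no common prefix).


String 1: 'ggypu'
String 2: 'ggymo'
Compare position by position:
pos 0: 'g' vs 'g' match
pos 1: 'g' vs 'g' match
pos 2: 'y' vs 'y' match
pos 3: 'p' vs 'm' differ -> stop
Longest common prefix: "ggy" (length 3)


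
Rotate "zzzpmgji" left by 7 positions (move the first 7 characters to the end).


Input: 'zzzpmgji', shift = 7
Operation: split at index 7 and swap parts
Front part s[0:7] = 'zzzpmgj'
Back part s[7:] = 'i'
Rotated = back + front = 'i' + 'zzzpmgj'
Result: izzzpmgj


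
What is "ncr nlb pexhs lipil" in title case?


Input string: 'ncr nlb pexhs lipil'
Operation: capitalize first letter of each word
Word transformations: 'ncr'->'Ncr', 'nlb'->'Nlb', 'pexhs'->'Pexhs', 'lipil'->'Lipil'
Result: Ncr Nlb Pexhs Lipil


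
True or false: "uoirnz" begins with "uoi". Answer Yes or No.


Input string: 'uoirnz'
Prefix to check: 'uoi'
First 3 characters of input: 'uoi'
Match: True
Result: Yes


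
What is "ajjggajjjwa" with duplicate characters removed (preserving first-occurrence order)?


Input: 'ajjggajjjwa'
Operation: keep first occurrence of each character
Scan: s[0]='a' new -> keep; s[1]='j' new -> keep; s[2]='j' seen -> skip; s[3]='g' new -> keep; s[4]='g' seen -> skip; s[5]='a' seen -> skip; s[6]='j' seen -> skip; s[7]='j' seen -> skip; s[8]='j' seen -> skip; s[9]='w' new -> keep; s[10]='a' seen -> skip
Result: ajgw


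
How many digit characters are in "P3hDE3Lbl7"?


Input string: 'P3hDE3Lbl7'
Operation: count digit characters (0-9)
Scan: 'P', '3'(digit), 'h', 'D', 'E', '3'(digit), 'L', 'b', 'l', '7'(digit)
Digits found: 3
Result: 3


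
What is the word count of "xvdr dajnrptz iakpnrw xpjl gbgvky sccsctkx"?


Input string: 'xvdr dajnrptz iakpnrw xpjl gbgvky sccsctkx'
Operation: split by spaces
Words found: 'xvdr', 'dajnrptz', 'iakpnrw', 'xpjl', 'gbgvky', 'sccsctkx'
Word count: 6


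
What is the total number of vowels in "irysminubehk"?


Input string: 'irysminubehk'
Operation: count vowels (a, e, i, o, u)
Scan: s[0]='i' (vowel), s[1]='r', s[2]='y', s[3]='s', s[4]='m', s[5]='i' (vowel), s[6]='n', s[7]='u' (vowel), s[8]='b', s[9]='e' (vowel), s[10]='h', s[11]='k'
Vowels found: 4
Result: 4


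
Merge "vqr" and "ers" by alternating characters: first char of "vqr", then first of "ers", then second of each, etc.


String 1: 'vqr'
String 2: 'ers'
Operation: alternate characters
Pairs: 'v'+'e', 'q'+'r', 'r'+'s'
Result: veqrrs


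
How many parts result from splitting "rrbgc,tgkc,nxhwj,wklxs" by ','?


Input string: 'rrbgc,tgkc,nxhwj,wklxs'
Delimiter: ','
Split result: 'rrbgc', 'tgkc', 'nxhwj', 'wklxs'
Number of parts: 4


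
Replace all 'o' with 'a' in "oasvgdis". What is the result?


Input string: 'oasvgdis'
Operation: replace 'o' with 'a'
Positions of 'o': 0
After replacement: aasvgdis


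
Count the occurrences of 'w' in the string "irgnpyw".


Input string: 'irgnpyw'
Target character: 'w'
Scan each position: s[6]='w'
Matches found at indices: 6
Total: 1


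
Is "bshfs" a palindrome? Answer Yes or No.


Input string: 'bshfs'
Reversed: 'sfhsb'
Compare pairs: s[0]='b' vs s[4]='s' (mismatch), s[1]='s' vs s[3]='f' (mismatch)
Palindrome: No


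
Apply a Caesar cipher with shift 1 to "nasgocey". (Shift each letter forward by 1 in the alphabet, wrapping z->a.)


Input: 'nasgocey', shift = 1
Operation: for each letter, (position + 1) mod 26
Mapping: 'n'(13+1=14)->'o', 'a'(0+1=1)->'b', 's'(18+1=19)->'t', 'g'(6+1=7)->'h', 'o'(14+1=15)->'p', 'c'(2+1=3)->'d', 'e'(4+1=5)->'f', 'y'(24+1=25)->'z'
Result: obthpdfz


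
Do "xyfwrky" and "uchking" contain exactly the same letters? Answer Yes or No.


String 1: 'xyfwrky' -> sorted: 'fkrwxyy'
String 2: 'uchking' -> sorted: 'cghiknu'
Compare sorted forms: 'fkrwxyy' != 'cghiknu'
Anagram: No


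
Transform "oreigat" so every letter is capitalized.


Input string: 'oreigat'
Operation: convert each letter to uppercase
Mapping: 'o'->'O', 'r'->'R', 'e'->'E', 'i'->'I', 'g'->'G', 'a'->'A', 't'->'T'
Result: OREIGAT


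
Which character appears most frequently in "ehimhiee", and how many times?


Input: 'ehimhiee'
Operation: tally each character
Counts: 'e':3, 'h':2, 'i':2, 'm':1
Maximum: 'e' appears 3 times


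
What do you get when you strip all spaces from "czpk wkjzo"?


Input string: 'czpk wkjzo'
Operation: remove all spaces
Words: 'czpk', 'wkjzo'
Join without spaces: czpkwkjzo


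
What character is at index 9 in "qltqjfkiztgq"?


Input string: 'qltqjfkiztgq'
Operation: get character at index 9
Index mapping: s[0]='q', s[1]='l', s[2]='t', s[3]='q', s[4]='j', s[5]='f', s[6]='k', s[7]='i', s[8]='z', s[9]='t'
Result: 't'


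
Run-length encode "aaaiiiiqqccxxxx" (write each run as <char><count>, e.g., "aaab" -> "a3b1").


Input: 'aaaiiiiqqccxxxx'
Operation: identify consecutive runs
Runs: 'aaa' -> a3, 'iiii' -> i4, 'qq' -> q2, 'cc' -> c2, 'xxxx' -> x4
Encoded: a3i4q2c2x4


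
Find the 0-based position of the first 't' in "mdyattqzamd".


Input string: 'mdyattqzamd'
Target: 't'
Scanning left to right: s[0]='m', s[1]='d', s[2]='y', s[3]='a', s[4]='t'
First match at index: 4


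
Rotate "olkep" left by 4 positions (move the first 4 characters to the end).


Input: 'olkep', shift = 4
Operation: split at index 4 and swap parts
Front part s[0:4] = 'olke'
Back part s[4:] = 'p'
Rotated = back + front = 'p' + 'olke'
Result: polke


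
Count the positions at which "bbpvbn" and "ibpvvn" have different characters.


String 1: 'bbpvbn'
String 2: 'ibpvvn'
Compare each position: pos 0: 'b'!='i', pos 1: 'b'=='b', pos 2: 'p'=='p', pos 3: 'v'=='v', pos 4: 'b'!='v', pos 5: 'n'=='n'
Differing positions: 2
Hamming distance: 2


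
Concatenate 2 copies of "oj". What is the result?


Input string: 'oj'
Operation: repeat 2 times
Concatenation: 'oj' + 'oj'
Result: ojoj


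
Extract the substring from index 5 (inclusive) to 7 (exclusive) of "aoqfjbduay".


Input string: 'aoqfjbduay'
Operation: slice [5:7]
Extract characters: s[5]='b', s[6]='d'
Result: bd


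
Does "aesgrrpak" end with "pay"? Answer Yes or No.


Input string: 'aesgrrpak'
Suffix to check: 'pay'
Last 3 characters of input: 'pak'
Match: False
Result: No


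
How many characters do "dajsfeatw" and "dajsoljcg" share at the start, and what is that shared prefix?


String 1: 'dajsfeatw'
String 2: 'dajsoljcg'
Compare position by position:
pos 0: 'd' vs 'd' match
pos 1: 'a' vs 'a' match
pos 2: 'j' vs 'j' match
pos 3: 's' vs 's' match
pos 4: 'f' vs 'o' differ -> stop
Longest common prefix: "dajs" (length 4)


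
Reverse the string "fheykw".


Input string: 'fheykw'
Operation: reverse character order
Original order: 'f' -> 'h' -> 'e' -> 'y' -> 'k' -> 'w'
Reversed order: 'w' -> 'k' -> 'y' -> 'e' -> 'h' -> 'f'
Result: wkyehf


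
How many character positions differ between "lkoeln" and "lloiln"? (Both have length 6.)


String 1: 'lkoeln'
String 2: 'lloiln'
Compare each position: pos 0: 'l'=='l', pos 1: 'k'!='l', pos 2: 'o'=='o', pos 3: 'e'!='i', pos 4: 'l'=='l', pos 5: 'n'=='n'
Differing positions: 2
Hamming distance: 2


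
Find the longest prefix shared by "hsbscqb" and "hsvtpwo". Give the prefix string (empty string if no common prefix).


String 1: 'hsbscqb'
String 2: 'hsvtpwo'
Compare position by position:
pos 0: 'h' vs 'h' match
pos 1: 's' vs 's' match
pos 2: 'b' vs 'v' differ -> stop
Longest common prefix: "hs" (length 2)


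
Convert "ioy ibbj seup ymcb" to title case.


Input string: 'ioy ibbj seup ymcb'
Operation: capitalize first letter of each word
Word transformations: 'ioy'->'Ioy', 'ibbj'->'Ibbj', 'seup'->'Seup', 'ymcb'->'Ymcb'
Result: Ioy Ibbj Seup Ymcb


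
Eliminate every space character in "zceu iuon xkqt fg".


Input string: 'zceu iuon xkqt fg'
Operation: remove all spaces
Words: 'zceu', 'iuon', 'xkqt', 'fg'
Join without spaces: zceuiuonxkqtfg


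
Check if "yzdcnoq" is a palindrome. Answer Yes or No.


Input string: 'yzdcnoq'
Reversed: 'qoncdzy'
Compare pairs: s[0]='y' vs s[6]='q' (mismatch), s[1]='z' vs s[5]='o' (mismatch), s[2]='d' vs s[4]='n' (mismatch)
Palindrome: No


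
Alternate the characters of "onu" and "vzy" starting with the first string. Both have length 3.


String 1: 'onu'
String 2: 'vzy'
Operation: alternate characters
Pairs: 'o'+'v', 'n'+'z', 'u'+'y'
Result: ovnzuy


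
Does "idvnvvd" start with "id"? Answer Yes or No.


Input string: 'idvnvvd'
Prefix to check: 'id'
First 2 characters of input: 'id'
Match: True
Result: Yes


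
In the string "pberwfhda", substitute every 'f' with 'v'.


Input string: 'pberwfhda'
Operation: replace 'f' with 'v'
Positions of 'f': 5
After replacement: pberwvhda


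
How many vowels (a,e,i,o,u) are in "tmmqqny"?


Input string: 'tmmqqny'
Operation: count vowels (a, e, i, o, u)
Scan: s[0]='t', s[1]='m', s[2]='m', s[3]='q', s[4]='q', s[5]='n', s[6]='y'
Vowels found: 0
Result: 0


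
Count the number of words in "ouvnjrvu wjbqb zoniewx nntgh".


Input string: 'ouvnjrvu wjbqb zoniewx nntgh'
Operation: split by spaces
Words found: 'ouvnjrvu', 'wjbqb', 'zoniewx', 'nntgh'
Word count: 4


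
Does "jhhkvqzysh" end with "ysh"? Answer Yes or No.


Input string: 'jhhkvqzysh'
Suffix to check: 'ysh'
Last 3 characters of input: 'ysh'
Match: True
Result: Yes


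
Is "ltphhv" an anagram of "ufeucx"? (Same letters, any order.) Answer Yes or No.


String 1: 'ufeucx' -> sorted: 'cefuux'
String 2: 'ltphhv' -> sorted: 'hhlptv'
Compare sorted forms: 'cefuux' != 'hhlptv'
Anagram: No


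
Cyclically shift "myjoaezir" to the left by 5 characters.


Input: 'myjoaezir', shift = 5
Operation: split at index 5 and swap parts
Front part s[0:5] = 'myjoa'
Back part s[5:] = 'ezir'
Rotated = back + front = 'ezir' + 'myjoa'
Result: ezirmyjoa


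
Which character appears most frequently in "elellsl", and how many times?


Input: 'elellsl'
Operation: tally each character
Counts: 'e':2, 'l':4, 's':1
Maximum: 'l' appears 4 times


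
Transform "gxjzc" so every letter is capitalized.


Input string: 'gxjzc'
Operation: convert each letter to uppercase
Mapping: 'g'->'G', 'x'->'X', 'j'->'J', 'z'->'Z', 'c'->'C'
Result: GXJZC


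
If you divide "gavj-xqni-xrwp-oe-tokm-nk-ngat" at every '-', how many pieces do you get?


Input string: 'gavj-xqni-xrwp-oe-tokm-nk-ngat'
Delimiter: '-'
Split result: 'gavj', 'xqni', 'xrwp', 'oe', 'tokm', 'nk', 'ngat'
Number of parts: 7


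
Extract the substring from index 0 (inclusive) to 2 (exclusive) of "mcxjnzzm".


Input string: 'mcxjnzzm'
Operation: slice [0:2]
Extract characters: s[0]='m', s[1]='c'
Result: mc


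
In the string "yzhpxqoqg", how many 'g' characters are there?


Input string: 'yzhpxqoqg'
Target character: 'g'
Scan each position: s[8]='g'
Matches found at indices: 8
Total: 1


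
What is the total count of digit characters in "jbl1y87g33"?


Input string: 'jbl1y87g33'
Operation: count digit characters (0-9)
Scan: 'j', 'b', 'l', '1'(digit), 'y', '8'(digit), '7'(digit), 'g', '3'(digit), '3'(digit)
Digits found: 5
Result: 5


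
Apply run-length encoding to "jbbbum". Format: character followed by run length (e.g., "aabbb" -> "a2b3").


Input: 'jbbbum'
Operation: identify consecutive runs
Runs: 'j' -> j1, 'bbb' -> b3, 'u' -> u1, 'm' -> m1
Encoded: j1b3u1m1


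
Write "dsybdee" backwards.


Input string: 'dsybdee'
Operation: reverse character order
Original order: 'd' -> 's' -> 'y' -> 'b' -> 'd' -> 'e' -> 'e'
Reversed order: 'e' -> 'e' -> 'd' -> 'b' -> 'y' -> 's' -> 'd'
Result: eedbysd


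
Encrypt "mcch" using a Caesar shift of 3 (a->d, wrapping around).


Input: 'mcch', shift = 3
Operation: for each letter, (position + 3) mod 26
Mapping: 'm'(12+3=15)->'p', 'c'(2+3=5)->'f', 'c'(2+3=5)->'f', 'h'(7+3=10)->'k'
Result: pffk


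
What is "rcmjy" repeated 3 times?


Input string: 'rcmjy'
Operation: repeat 3 times
Concatenation: 'rcmjy' + 'rcmjy' + 'rcmjy'
Result: rcmjyrcmjyrcmjy


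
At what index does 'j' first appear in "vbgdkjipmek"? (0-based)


Input string: 'vbgdkjipmek'
Target: 'j'
Scanning left to right: s[0]='v', s[1]='b', s[2]='g', s[3]='d', s[4]='k', s[5]='j'
First match at index: 5


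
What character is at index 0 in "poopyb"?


Input string: 'poopyb'
Operation: get character at index 0
Index mapping: s[0]='p'
Result: 'p'


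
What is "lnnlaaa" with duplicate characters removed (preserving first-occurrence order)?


Input: 'lnnlaaa'
Operation: keep first occurrence of each character
Scan: s[0]='l' new -> keep; s[1]='n' new -> keep; s[2]='n' seen -> skip; s[3]='l' seen -> skip; s[4]='a' new -> keep; s[5]='a' seen -> skip; s[6]='a' seen -> skip
Result: lna


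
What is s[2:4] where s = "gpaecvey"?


Input string: 'gpaecvey'
Operation: slice [2:4]
Extract characters: s[2]='a', s[3]='e'
Result: ae


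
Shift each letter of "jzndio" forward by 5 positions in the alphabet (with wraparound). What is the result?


Input: 'jzndio', shift = 5
Operation: for each letter, (position + 5) mod 26
Mapping: 'j'(9+5=14)->'o', 'z'(25+5=30, 30 mod 26=4)->'e', 'n'(13+5=18)->'s', 'd'(3+5=8)->'i', 'i'(8+5=13)->'n', 'o'(14+5=19)->'t'
Result: oesint


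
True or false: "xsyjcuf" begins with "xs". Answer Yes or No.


Input string: 'xsyjcuf'
Prefix to check: 'xs'
First 2 characters of input: 'xs'
Match: True
Result: Yes


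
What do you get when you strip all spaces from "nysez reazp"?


Input string: 'nysez reazp'
Operation: remove all spaces
Words: 'nysez', 'reazp'
Join without spaces: nysezreazp


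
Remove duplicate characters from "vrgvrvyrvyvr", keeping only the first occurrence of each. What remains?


Input: 'vrgvrvyrvyvr'
Operation: keep first occurrence of each character
Scan: s[0]='v' new -> keep; s[1]='r' new -> keep; s[2]='g' new -> keep; s[3]='v' seen -> skip; s[4]='r' seen -> skip; s[5]='v' seen -> skip; s[6]='y' new -> keep; s[7]='r' seen -> skip; s[8]='v' seen -> skip; s[9]='y' seen -> skip; s[10]='v' seen -> skip; s[11]='r' seen -> skip
Result: vrgy


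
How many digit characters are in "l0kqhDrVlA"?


Input string: 'l0kqhDrVlA'
Operation: count digit characters (0-9)
Scan: 'l', '0'(digit), 'k', 'q', 'h', 'D', 'r', 'V', 'l', 'A'
Digits found: 1
Result: 1


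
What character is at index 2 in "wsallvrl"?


Input string: 'wsallvrl'
Operation: get character at index 2
Index mapping: s[0]='w', s[1]='s', s[2]='a'
Result: 'a'


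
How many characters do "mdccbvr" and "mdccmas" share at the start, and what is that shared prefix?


String 1: 'mdccbvr'
String 2: 'mdccmas'
Compare position by position:
pos 0: 'm' vs 'm' match
pos 1: 'd' vs 'd' match
pos 2: 'c' vs 'c' match
pos 3: 'c' vs 'c' match
pos 4: 'b' vs 'm' differ -> stop
Longest common prefix: "mdcc" (length 4)


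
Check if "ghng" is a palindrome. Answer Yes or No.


Input string: 'ghng'
Reversed: 'gnhg'
Compare pairs: s[0]='g' vs s[3]='g' (match), s[1]='h' vs s[2]='n' (mismatch)
Palindrome: No


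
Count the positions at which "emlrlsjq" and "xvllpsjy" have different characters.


String 1: 'emlrlsjq'
String 2: 'xvllpsjy'
Compare each position: pos 0: 'e'!='x', pos 1: 'm'!='v', pos 2: 'l'=='l', pos 3: 'r'!='l', pos 4: 'l'!='p', pos 5: 's'=='s', pos 6: 'j'=='j', pos 7: 'q'!='y'
Differing positions: 5
Hamming distance: 5


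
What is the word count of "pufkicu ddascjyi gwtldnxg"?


Input string: 'pufkicu ddascjyi gwtldnxg'
Operation: split by spaces
Words found: 'pufkicu', 'ddascjyi', 'gwtldnxg'
Word count: 3


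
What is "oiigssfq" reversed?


Input string: 'oiigssfq'
Operation: reverse character order
Original order: 'o' -> 'i' -> 'i' -> 'g' -> 's' -> 's' -> 'f' -> 'q'
Reversed order: 'q' -> 'f' -> 's' -> 's' -> 'g' -> 'i' -> 'i' -> 'o'
Result: qfssgiio


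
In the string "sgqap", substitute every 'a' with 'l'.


Input string: 'sgqap'
Operation: replace 'a' with 'l'
Positions of 'a': 3
After replacement: sgqlp


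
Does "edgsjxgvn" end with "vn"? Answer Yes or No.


Input string: 'edgsjxgvn'
Suffix to check: 'vn'
Last 2 characters of input: 'vn'
Match: True
Result: Yes


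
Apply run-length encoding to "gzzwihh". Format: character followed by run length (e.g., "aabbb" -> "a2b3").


Input: 'gzzwihh'
Operation: identify consecutive runs
Runs: 'g' -> g1, 'zz' -> z2, 'w' -> w1, 'i' -> i1, 'hh' -> h2
Encoded: g1z2w1i1h2


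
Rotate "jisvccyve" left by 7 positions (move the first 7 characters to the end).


Input: 'jisvccyve', shift = 7
Operation: split at index 7 and swap parts
Front part s[0:7] = 'jisvccy'
Back part s[7:] = 've'
Rotated = back + front = 've' + 'jisvccy'
Result: vejisvccy


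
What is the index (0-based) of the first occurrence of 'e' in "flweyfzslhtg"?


Input string: 'flweyfzslhtg'
Target: 'e'
Scanning left to right: s[0]='f', s[1]='l', s[2]='w', s[3]='e'
First match at index: 3


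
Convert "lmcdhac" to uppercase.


Input string: 'lmcdhac'
Operation: convert each letter to uppercase
Mapping: 'l'->'L', 'm'->'M', 'c'->'C', 'd'->'D', 'h'->'H', 'a'->'A', 'c'->'C'
Result: LMCDHAC


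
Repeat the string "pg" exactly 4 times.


Input string: 'pg'
Operation: repeat 4 times
Concatenation: 'pg' + 'pg' + 'pg' + 'pg'
Result: pgpgpgpg


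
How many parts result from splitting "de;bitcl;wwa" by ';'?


Input string: 'de;bitcl;wwa'
Delimiter: ';'
Split result: 'de', 'bitcl', 'wwa'
Number of parts: 3


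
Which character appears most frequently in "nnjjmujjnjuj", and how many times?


Input: 'nnjjmujjnjuj'
Operation: tally each character
Counts: 'j':6, 'm':1, 'n':3, 'u':2
Maximum: 'j' appears 6 times


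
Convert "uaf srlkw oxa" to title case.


Input string: 'uaf srlkw oxa'
Operation: capitalize first letter of each word
Word transformations: 'uaf'->'Uaf', 'srlkw'->'Srlkw', 'oxa'->'Oxa'
Result: Uaf Srlkw Oxa


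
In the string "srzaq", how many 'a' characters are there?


Input string: 'srzaq'
Target character: 'a'
Scan each position: s[3]='a'
Matches found at indices: 3
Total: 1


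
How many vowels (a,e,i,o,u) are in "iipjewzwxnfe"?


Input string: 'iipjewzwxnfe'
Operation: count vowels (a, e, i, o, u)
Scan: s[0]='i' (vowel), s[1]='i' (vowel), s[2]='p', s[3]='j', s[4]='e' (vowel), s[5]='w', s[6]='z', s[7]='w', s[8]='x', s[9]='n', s[10]='f', s[11]='e' (vowel)
Vowels found: 4
Result: 4


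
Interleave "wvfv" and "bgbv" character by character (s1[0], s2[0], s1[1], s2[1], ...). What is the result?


String 1: 'wvfv'
String 2: 'bgbv'
Operation: alternate characters
Pairs: 'w'+'b', 'v'+'g', 'f'+'b', 'v'+'v'
Result: wbvgfbvv


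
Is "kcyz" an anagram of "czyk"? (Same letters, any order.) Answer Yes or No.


String 1: 'czyk' -> sorted: 'ckyz'
String 2: 'kcyz' -> sorted: 'ckyz'
Compare sorted forms: 'ckyz' == 'ckyz'
Anagram: Yes


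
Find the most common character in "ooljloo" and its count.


Input: 'ooljloo'
Operation: tally each character
Counts: 'j':1, 'l':2, 'o':4
Maximum: 'o' appears 4 times


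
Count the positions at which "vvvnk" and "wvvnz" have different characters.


String 1: 'vvvnk'
String 2: 'wvvnz'
Compare each position: pos 0: 'v'!='w', pos 1: 'v'=='v', pos 2: 'v'=='v', pos 3: 'n'=='n', pos 4: 'k'!='z'
Differing positions: 2
Hamming distance: 2


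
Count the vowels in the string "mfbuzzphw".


Input string: 'mfbuzzphw'
Operation: count vowels (a, e, i, o, u)
Scan: s[0]='m', s[1]='f', s[2]='b', s[3]='u' (vowel), s[4]='z', s[5]='z', s[6]='p', s[7]='h', s[8]='w'
Vowels found: 1
Result: 1


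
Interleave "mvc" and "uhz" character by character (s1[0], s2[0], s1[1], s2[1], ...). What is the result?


String 1: 'mvc'
String 2: 'uhz'
Operation: alternate characters
Pairs: 'm'+'u', 'v'+'h', 'c'+'z'
Result: muvhcz


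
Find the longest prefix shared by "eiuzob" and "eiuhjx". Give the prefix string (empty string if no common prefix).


String 1: 'eiuzob'
String 2: 'eiuhjx'
Compare position by position:
pos 0: 'e' vs 'e' match
pos 1: 'i' vs 'i' match
pos 2: 'u' vs 'u' match
pos 3: 'z' vs 'h' differ -> stop
Longest common prefix: "eiu" (length 3)


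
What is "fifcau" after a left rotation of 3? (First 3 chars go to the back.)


Input: 'fifcau', shift = 3
Operation: split at index 3 and swap parts
Front part s[0:3] = 'fif'
Back part s[3:] = 'cau'
Rotated = back + front = 'cau' + 'fif'
Result: caufif


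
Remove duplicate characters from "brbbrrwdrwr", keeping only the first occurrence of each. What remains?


Input: 'brbbrrwdrwr'
Operation: keep first occurrence of each character
Scan: s[0]='b' new -> keep; s[1]='r' new -> keep; s[2]='b' seen -> skip; s[3]='b' seen -> skip; s[4]='r' seen -> skip; s[5]='r' seen -> skip; s[6]='w' new -> keep; s[7]='d' new -> keep; s[8]='r' seen -> skip; s[9]='w' seen -> skip; s[10]='r' seen -> skip
Result: brwd
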